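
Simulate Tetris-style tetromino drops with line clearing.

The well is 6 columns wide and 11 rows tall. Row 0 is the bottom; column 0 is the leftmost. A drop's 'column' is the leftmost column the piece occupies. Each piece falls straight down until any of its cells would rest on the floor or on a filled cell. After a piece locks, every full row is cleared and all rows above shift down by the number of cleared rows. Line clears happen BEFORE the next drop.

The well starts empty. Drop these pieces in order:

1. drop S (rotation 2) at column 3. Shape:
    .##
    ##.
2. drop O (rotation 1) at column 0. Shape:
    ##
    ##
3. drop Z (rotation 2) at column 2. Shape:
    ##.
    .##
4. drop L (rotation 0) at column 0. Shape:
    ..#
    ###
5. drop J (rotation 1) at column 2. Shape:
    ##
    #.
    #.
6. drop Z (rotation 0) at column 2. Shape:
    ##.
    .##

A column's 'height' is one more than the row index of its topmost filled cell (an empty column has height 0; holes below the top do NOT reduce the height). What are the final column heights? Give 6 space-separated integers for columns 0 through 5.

Answer: 5 5 11 11 10 2

Derivation:
Drop 1: S rot2 at col 3 lands with bottom-row=0; cleared 0 line(s) (total 0); column heights now [0 0 0 1 2 2], max=2
Drop 2: O rot1 at col 0 lands with bottom-row=0; cleared 0 line(s) (total 0); column heights now [2 2 0 1 2 2], max=2
Drop 3: Z rot2 at col 2 lands with bottom-row=2; cleared 0 line(s) (total 0); column heights now [2 2 4 4 3 2], max=4
Drop 4: L rot0 at col 0 lands with bottom-row=4; cleared 0 line(s) (total 0); column heights now [5 5 6 4 3 2], max=6
Drop 5: J rot1 at col 2 lands with bottom-row=6; cleared 0 line(s) (total 0); column heights now [5 5 9 9 3 2], max=9
Drop 6: Z rot0 at col 2 lands with bottom-row=9; cleared 0 line(s) (total 0); column heights now [5 5 11 11 10 2], max=11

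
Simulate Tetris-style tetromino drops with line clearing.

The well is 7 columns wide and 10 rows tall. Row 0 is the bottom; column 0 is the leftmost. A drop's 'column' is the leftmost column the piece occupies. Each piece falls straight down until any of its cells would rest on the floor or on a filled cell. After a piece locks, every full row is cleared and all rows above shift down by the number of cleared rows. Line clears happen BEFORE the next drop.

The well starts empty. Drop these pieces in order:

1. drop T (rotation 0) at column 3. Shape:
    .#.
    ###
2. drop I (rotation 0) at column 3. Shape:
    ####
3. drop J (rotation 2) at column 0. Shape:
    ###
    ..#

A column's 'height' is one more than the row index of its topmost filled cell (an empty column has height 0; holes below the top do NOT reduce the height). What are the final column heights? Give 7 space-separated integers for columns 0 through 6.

Answer: 2 2 2 3 3 3 3

Derivation:
Drop 1: T rot0 at col 3 lands with bottom-row=0; cleared 0 line(s) (total 0); column heights now [0 0 0 1 2 1 0], max=2
Drop 2: I rot0 at col 3 lands with bottom-row=2; cleared 0 line(s) (total 0); column heights now [0 0 0 3 3 3 3], max=3
Drop 3: J rot2 at col 0 lands with bottom-row=0; cleared 0 line(s) (total 0); column heights now [2 2 2 3 3 3 3], max=3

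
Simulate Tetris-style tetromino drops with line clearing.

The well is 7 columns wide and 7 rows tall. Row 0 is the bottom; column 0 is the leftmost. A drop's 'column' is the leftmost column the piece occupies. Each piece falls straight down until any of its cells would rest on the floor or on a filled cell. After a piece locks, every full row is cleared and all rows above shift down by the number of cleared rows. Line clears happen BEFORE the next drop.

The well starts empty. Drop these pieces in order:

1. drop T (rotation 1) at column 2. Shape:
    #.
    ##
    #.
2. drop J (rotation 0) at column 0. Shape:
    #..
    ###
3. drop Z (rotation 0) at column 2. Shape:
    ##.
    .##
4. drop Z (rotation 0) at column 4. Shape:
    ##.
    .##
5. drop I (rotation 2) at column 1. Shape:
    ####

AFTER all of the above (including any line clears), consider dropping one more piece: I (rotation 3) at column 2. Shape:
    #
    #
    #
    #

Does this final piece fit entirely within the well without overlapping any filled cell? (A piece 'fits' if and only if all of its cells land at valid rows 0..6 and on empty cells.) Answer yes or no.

Drop 1: T rot1 at col 2 lands with bottom-row=0; cleared 0 line(s) (total 0); column heights now [0 0 3 2 0 0 0], max=3
Drop 2: J rot0 at col 0 lands with bottom-row=3; cleared 0 line(s) (total 0); column heights now [5 4 4 2 0 0 0], max=5
Drop 3: Z rot0 at col 2 lands with bottom-row=3; cleared 0 line(s) (total 0); column heights now [5 4 5 5 4 0 0], max=5
Drop 4: Z rot0 at col 4 lands with bottom-row=3; cleared 1 line(s) (total 1); column heights now [4 0 4 4 4 4 0], max=4
Drop 5: I rot2 at col 1 lands with bottom-row=4; cleared 0 line(s) (total 1); column heights now [4 5 5 5 5 4 0], max=5
Test piece I rot3 at col 2 (width 1): heights before test = [4 5 5 5 5 4 0]; fits = False

Answer: no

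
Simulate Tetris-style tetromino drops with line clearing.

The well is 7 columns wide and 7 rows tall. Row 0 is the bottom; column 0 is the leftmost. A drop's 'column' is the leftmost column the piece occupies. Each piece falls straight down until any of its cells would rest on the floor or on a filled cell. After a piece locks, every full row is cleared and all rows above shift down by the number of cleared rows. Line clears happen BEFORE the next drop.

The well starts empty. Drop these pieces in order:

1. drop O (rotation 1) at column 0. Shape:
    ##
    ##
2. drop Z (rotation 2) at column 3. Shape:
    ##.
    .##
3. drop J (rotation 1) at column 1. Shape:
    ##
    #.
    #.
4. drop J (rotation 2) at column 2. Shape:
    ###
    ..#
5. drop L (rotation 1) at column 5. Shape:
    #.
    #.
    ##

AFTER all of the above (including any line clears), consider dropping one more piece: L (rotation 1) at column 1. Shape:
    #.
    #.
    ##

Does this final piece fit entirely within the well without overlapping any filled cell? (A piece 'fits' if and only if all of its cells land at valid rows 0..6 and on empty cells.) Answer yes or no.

Answer: no

Derivation:
Drop 1: O rot1 at col 0 lands with bottom-row=0; cleared 0 line(s) (total 0); column heights now [2 2 0 0 0 0 0], max=2
Drop 2: Z rot2 at col 3 lands with bottom-row=0; cleared 0 line(s) (total 0); column heights now [2 2 0 2 2 1 0], max=2
Drop 3: J rot1 at col 1 lands with bottom-row=2; cleared 0 line(s) (total 0); column heights now [2 5 5 2 2 1 0], max=5
Drop 4: J rot2 at col 2 lands with bottom-row=4; cleared 0 line(s) (total 0); column heights now [2 5 6 6 6 1 0], max=6
Drop 5: L rot1 at col 5 lands with bottom-row=1; cleared 0 line(s) (total 0); column heights now [2 5 6 6 6 4 2], max=6
Test piece L rot1 at col 1 (width 2): heights before test = [2 5 6 6 6 4 2]; fits = False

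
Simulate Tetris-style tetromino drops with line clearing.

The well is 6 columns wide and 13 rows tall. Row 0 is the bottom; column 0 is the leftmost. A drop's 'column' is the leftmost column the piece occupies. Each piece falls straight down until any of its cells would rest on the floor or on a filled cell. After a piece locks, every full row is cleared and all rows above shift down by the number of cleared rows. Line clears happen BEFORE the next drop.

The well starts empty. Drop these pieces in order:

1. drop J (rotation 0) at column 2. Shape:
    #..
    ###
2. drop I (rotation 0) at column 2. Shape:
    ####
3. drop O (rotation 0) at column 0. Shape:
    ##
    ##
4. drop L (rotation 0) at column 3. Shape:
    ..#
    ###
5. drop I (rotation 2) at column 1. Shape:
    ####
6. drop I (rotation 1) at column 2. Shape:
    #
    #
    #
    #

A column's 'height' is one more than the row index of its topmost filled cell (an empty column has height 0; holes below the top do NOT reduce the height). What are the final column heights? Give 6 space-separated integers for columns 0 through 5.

Answer: 2 5 9 5 5 5

Derivation:
Drop 1: J rot0 at col 2 lands with bottom-row=0; cleared 0 line(s) (total 0); column heights now [0 0 2 1 1 0], max=2
Drop 2: I rot0 at col 2 lands with bottom-row=2; cleared 0 line(s) (total 0); column heights now [0 0 3 3 3 3], max=3
Drop 3: O rot0 at col 0 lands with bottom-row=0; cleared 0 line(s) (total 0); column heights now [2 2 3 3 3 3], max=3
Drop 4: L rot0 at col 3 lands with bottom-row=3; cleared 0 line(s) (total 0); column heights now [2 2 3 4 4 5], max=5
Drop 5: I rot2 at col 1 lands with bottom-row=4; cleared 0 line(s) (total 0); column heights now [2 5 5 5 5 5], max=5
Drop 6: I rot1 at col 2 lands with bottom-row=5; cleared 0 line(s) (total 0); column heights now [2 5 9 5 5 5], max=9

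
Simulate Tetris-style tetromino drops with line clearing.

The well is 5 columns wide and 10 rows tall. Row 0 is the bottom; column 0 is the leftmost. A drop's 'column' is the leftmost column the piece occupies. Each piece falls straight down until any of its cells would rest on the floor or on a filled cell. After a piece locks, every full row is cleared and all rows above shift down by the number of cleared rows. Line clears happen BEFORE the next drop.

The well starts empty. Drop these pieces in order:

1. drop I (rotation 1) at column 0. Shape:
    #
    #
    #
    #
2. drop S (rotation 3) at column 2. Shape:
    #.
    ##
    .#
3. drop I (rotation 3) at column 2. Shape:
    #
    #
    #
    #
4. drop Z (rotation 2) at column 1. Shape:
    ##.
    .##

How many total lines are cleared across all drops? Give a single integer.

Answer: 0

Derivation:
Drop 1: I rot1 at col 0 lands with bottom-row=0; cleared 0 line(s) (total 0); column heights now [4 0 0 0 0], max=4
Drop 2: S rot3 at col 2 lands with bottom-row=0; cleared 0 line(s) (total 0); column heights now [4 0 3 2 0], max=4
Drop 3: I rot3 at col 2 lands with bottom-row=3; cleared 0 line(s) (total 0); column heights now [4 0 7 2 0], max=7
Drop 4: Z rot2 at col 1 lands with bottom-row=7; cleared 0 line(s) (total 0); column heights now [4 9 9 8 0], max=9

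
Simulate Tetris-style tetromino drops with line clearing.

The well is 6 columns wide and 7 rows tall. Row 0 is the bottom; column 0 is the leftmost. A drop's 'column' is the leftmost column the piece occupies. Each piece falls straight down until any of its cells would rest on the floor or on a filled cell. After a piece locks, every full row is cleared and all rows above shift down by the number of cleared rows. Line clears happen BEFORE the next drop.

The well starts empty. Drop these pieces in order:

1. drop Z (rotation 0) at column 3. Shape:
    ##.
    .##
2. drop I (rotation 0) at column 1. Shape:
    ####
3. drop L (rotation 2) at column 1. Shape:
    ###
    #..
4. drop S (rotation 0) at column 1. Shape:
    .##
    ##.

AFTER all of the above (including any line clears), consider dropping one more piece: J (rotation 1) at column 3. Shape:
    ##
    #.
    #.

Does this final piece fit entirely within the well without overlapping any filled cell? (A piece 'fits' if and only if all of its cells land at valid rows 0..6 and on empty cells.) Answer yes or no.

Answer: no

Derivation:
Drop 1: Z rot0 at col 3 lands with bottom-row=0; cleared 0 line(s) (total 0); column heights now [0 0 0 2 2 1], max=2
Drop 2: I rot0 at col 1 lands with bottom-row=2; cleared 0 line(s) (total 0); column heights now [0 3 3 3 3 1], max=3
Drop 3: L rot2 at col 1 lands with bottom-row=3; cleared 0 line(s) (total 0); column heights now [0 5 5 5 3 1], max=5
Drop 4: S rot0 at col 1 lands with bottom-row=5; cleared 0 line(s) (total 0); column heights now [0 6 7 7 3 1], max=7
Test piece J rot1 at col 3 (width 2): heights before test = [0 6 7 7 3 1]; fits = False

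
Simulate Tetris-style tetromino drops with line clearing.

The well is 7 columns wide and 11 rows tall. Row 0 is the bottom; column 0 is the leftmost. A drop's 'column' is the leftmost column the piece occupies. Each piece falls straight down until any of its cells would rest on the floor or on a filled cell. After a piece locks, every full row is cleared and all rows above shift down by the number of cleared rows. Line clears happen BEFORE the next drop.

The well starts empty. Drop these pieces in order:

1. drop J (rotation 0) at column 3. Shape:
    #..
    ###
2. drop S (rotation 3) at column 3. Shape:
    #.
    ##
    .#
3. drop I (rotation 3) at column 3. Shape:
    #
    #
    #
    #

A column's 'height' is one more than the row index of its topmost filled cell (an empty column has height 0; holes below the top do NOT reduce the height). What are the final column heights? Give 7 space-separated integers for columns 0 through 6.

Answer: 0 0 0 8 3 1 0

Derivation:
Drop 1: J rot0 at col 3 lands with bottom-row=0; cleared 0 line(s) (total 0); column heights now [0 0 0 2 1 1 0], max=2
Drop 2: S rot3 at col 3 lands with bottom-row=1; cleared 0 line(s) (total 0); column heights now [0 0 0 4 3 1 0], max=4
Drop 3: I rot3 at col 3 lands with bottom-row=4; cleared 0 line(s) (total 0); column heights now [0 0 0 8 3 1 0], max=8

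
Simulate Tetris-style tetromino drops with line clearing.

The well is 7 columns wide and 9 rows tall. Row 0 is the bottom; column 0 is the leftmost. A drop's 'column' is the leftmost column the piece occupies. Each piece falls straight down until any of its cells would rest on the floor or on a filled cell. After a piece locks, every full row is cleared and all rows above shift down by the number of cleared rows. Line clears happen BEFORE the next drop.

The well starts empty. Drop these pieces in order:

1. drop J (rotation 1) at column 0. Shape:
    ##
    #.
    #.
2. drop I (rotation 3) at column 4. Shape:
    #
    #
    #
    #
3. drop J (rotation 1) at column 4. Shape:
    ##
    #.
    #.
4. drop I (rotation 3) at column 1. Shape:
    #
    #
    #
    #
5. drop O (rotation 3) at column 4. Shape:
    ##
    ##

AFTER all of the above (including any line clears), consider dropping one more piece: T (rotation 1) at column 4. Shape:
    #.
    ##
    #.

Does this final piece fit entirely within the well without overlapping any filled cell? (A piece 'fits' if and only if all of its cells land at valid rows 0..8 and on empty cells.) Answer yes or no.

Answer: no

Derivation:
Drop 1: J rot1 at col 0 lands with bottom-row=0; cleared 0 line(s) (total 0); column heights now [3 3 0 0 0 0 0], max=3
Drop 2: I rot3 at col 4 lands with bottom-row=0; cleared 0 line(s) (total 0); column heights now [3 3 0 0 4 0 0], max=4
Drop 3: J rot1 at col 4 lands with bottom-row=4; cleared 0 line(s) (total 0); column heights now [3 3 0 0 7 7 0], max=7
Drop 4: I rot3 at col 1 lands with bottom-row=3; cleared 0 line(s) (total 0); column heights now [3 7 0 0 7 7 0], max=7
Drop 5: O rot3 at col 4 lands with bottom-row=7; cleared 0 line(s) (total 0); column heights now [3 7 0 0 9 9 0], max=9
Test piece T rot1 at col 4 (width 2): heights before test = [3 7 0 0 9 9 0]; fits = False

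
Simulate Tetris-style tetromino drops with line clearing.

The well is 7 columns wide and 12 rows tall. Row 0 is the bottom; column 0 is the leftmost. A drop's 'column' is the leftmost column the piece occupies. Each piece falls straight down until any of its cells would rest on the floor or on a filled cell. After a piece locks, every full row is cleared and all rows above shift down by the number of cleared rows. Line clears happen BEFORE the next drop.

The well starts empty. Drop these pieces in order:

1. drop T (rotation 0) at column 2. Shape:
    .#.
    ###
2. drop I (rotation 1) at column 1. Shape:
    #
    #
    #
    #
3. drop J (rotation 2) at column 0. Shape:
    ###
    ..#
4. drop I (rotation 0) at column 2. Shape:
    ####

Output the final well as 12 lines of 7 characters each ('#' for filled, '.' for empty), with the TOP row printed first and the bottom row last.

Answer: .......
.......
.......
.......
.......
.......
..####.
###....
.##....
.#.....
.#.#...
.####..

Derivation:
Drop 1: T rot0 at col 2 lands with bottom-row=0; cleared 0 line(s) (total 0); column heights now [0 0 1 2 1 0 0], max=2
Drop 2: I rot1 at col 1 lands with bottom-row=0; cleared 0 line(s) (total 0); column heights now [0 4 1 2 1 0 0], max=4
Drop 3: J rot2 at col 0 lands with bottom-row=3; cleared 0 line(s) (total 0); column heights now [5 5 5 2 1 0 0], max=5
Drop 4: I rot0 at col 2 lands with bottom-row=5; cleared 0 line(s) (total 0); column heights now [5 5 6 6 6 6 0], max=6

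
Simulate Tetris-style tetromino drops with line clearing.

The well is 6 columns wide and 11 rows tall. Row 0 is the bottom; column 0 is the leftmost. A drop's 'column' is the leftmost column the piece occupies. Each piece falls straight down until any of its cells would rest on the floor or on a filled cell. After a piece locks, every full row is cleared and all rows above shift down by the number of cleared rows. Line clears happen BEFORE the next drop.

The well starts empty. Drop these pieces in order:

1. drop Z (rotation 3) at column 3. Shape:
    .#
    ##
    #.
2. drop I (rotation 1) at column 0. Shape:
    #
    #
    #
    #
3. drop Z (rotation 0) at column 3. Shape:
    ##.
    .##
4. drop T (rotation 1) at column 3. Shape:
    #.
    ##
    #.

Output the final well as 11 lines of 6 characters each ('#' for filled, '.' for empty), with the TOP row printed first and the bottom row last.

Drop 1: Z rot3 at col 3 lands with bottom-row=0; cleared 0 line(s) (total 0); column heights now [0 0 0 2 3 0], max=3
Drop 2: I rot1 at col 0 lands with bottom-row=0; cleared 0 line(s) (total 0); column heights now [4 0 0 2 3 0], max=4
Drop 3: Z rot0 at col 3 lands with bottom-row=3; cleared 0 line(s) (total 0); column heights now [4 0 0 5 5 4], max=5
Drop 4: T rot1 at col 3 lands with bottom-row=5; cleared 0 line(s) (total 0); column heights now [4 0 0 8 7 4], max=8

Answer: ......
......
......
...#..
...##.
...#..
...##.
#...##
#...#.
#..##.
#..#..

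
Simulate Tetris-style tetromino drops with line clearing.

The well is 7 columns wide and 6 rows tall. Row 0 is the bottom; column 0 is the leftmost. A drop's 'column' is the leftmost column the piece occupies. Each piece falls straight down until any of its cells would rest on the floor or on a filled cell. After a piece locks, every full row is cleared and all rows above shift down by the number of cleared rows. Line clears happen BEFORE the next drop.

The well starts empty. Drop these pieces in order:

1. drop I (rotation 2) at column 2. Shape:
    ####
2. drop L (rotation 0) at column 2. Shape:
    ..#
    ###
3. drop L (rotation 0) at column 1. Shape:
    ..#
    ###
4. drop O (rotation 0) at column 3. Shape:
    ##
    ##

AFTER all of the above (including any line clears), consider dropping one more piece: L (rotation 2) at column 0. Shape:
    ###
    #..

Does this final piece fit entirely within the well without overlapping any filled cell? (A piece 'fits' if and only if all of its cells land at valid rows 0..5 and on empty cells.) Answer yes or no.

Drop 1: I rot2 at col 2 lands with bottom-row=0; cleared 0 line(s) (total 0); column heights now [0 0 1 1 1 1 0], max=1
Drop 2: L rot0 at col 2 lands with bottom-row=1; cleared 0 line(s) (total 0); column heights now [0 0 2 2 3 1 0], max=3
Drop 3: L rot0 at col 1 lands with bottom-row=2; cleared 0 line(s) (total 0); column heights now [0 3 3 4 3 1 0], max=4
Drop 4: O rot0 at col 3 lands with bottom-row=4; cleared 0 line(s) (total 0); column heights now [0 3 3 6 6 1 0], max=6
Test piece L rot2 at col 0 (width 3): heights before test = [0 3 3 6 6 1 0]; fits = True

Answer: yes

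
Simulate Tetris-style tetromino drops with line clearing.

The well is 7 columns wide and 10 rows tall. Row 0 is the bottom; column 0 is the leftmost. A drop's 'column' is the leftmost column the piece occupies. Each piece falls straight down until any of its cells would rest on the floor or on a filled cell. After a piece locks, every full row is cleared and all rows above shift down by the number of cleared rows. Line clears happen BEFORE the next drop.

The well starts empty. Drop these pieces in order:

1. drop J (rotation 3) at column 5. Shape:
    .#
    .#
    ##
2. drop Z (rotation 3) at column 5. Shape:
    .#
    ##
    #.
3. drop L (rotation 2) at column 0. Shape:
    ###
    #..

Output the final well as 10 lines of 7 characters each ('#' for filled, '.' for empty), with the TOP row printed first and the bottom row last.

Drop 1: J rot3 at col 5 lands with bottom-row=0; cleared 0 line(s) (total 0); column heights now [0 0 0 0 0 1 3], max=3
Drop 2: Z rot3 at col 5 lands with bottom-row=2; cleared 0 line(s) (total 0); column heights now [0 0 0 0 0 4 5], max=5
Drop 3: L rot2 at col 0 lands with bottom-row=0; cleared 0 line(s) (total 0); column heights now [2 2 2 0 0 4 5], max=5

Answer: .......
.......
.......
.......
.......
......#
.....##
.....##
###...#
#....##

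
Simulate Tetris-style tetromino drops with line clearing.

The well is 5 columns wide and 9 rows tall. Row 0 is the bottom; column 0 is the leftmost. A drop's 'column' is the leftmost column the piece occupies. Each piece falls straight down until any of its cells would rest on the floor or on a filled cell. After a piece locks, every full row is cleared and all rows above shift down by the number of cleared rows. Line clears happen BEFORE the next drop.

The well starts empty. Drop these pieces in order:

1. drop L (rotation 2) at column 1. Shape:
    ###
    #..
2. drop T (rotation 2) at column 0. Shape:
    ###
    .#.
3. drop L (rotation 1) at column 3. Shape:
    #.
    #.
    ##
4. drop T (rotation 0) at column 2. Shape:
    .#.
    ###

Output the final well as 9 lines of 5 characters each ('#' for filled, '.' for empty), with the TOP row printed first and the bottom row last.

Drop 1: L rot2 at col 1 lands with bottom-row=0; cleared 0 line(s) (total 0); column heights now [0 2 2 2 0], max=2
Drop 2: T rot2 at col 0 lands with bottom-row=2; cleared 0 line(s) (total 0); column heights now [4 4 4 2 0], max=4
Drop 3: L rot1 at col 3 lands with bottom-row=2; cleared 0 line(s) (total 0); column heights now [4 4 4 5 3], max=5
Drop 4: T rot0 at col 2 lands with bottom-row=5; cleared 0 line(s) (total 0); column heights now [4 4 6 7 6], max=7

Answer: .....
.....
...#.
..###
...#.
####.
.#.##
.###.
.#...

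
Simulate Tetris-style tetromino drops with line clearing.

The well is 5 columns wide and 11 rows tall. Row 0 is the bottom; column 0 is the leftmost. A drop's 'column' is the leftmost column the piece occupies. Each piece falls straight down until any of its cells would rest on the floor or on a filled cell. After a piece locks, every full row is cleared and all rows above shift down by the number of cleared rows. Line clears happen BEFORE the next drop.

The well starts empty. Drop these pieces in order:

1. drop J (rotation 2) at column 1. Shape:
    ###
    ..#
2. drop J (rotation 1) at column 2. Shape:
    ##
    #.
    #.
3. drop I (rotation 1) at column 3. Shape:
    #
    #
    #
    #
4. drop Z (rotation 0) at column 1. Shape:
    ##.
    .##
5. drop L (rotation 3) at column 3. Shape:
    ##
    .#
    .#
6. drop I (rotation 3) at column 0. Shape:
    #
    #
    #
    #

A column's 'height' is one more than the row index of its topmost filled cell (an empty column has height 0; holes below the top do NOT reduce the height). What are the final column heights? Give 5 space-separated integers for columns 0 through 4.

Answer: 4 11 11 11 11

Derivation:
Drop 1: J rot2 at col 1 lands with bottom-row=0; cleared 0 line(s) (total 0); column heights now [0 2 2 2 0], max=2
Drop 2: J rot1 at col 2 lands with bottom-row=2; cleared 0 line(s) (total 0); column heights now [0 2 5 5 0], max=5
Drop 3: I rot1 at col 3 lands with bottom-row=5; cleared 0 line(s) (total 0); column heights now [0 2 5 9 0], max=9
Drop 4: Z rot0 at col 1 lands with bottom-row=9; cleared 0 line(s) (total 0); column heights now [0 11 11 10 0], max=11
Drop 5: L rot3 at col 3 lands with bottom-row=8; cleared 0 line(s) (total 0); column heights now [0 11 11 11 11], max=11
Drop 6: I rot3 at col 0 lands with bottom-row=0; cleared 0 line(s) (total 0); column heights now [4 11 11 11 11], max=11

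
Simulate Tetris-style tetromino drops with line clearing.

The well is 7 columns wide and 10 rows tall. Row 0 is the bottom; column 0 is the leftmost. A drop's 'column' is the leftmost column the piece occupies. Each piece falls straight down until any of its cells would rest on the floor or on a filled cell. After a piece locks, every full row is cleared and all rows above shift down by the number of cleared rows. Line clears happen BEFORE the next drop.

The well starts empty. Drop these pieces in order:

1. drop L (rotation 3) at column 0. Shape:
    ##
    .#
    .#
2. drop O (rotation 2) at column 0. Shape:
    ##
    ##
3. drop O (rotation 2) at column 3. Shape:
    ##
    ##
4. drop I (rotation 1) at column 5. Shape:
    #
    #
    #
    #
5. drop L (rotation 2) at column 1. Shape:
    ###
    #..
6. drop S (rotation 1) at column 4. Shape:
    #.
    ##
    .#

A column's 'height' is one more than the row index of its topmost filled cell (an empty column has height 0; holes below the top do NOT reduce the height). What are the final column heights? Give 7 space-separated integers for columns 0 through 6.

Answer: 5 7 7 7 7 6 0

Derivation:
Drop 1: L rot3 at col 0 lands with bottom-row=0; cleared 0 line(s) (total 0); column heights now [3 3 0 0 0 0 0], max=3
Drop 2: O rot2 at col 0 lands with bottom-row=3; cleared 0 line(s) (total 0); column heights now [5 5 0 0 0 0 0], max=5
Drop 3: O rot2 at col 3 lands with bottom-row=0; cleared 0 line(s) (total 0); column heights now [5 5 0 2 2 0 0], max=5
Drop 4: I rot1 at col 5 lands with bottom-row=0; cleared 0 line(s) (total 0); column heights now [5 5 0 2 2 4 0], max=5
Drop 5: L rot2 at col 1 lands with bottom-row=5; cleared 0 line(s) (total 0); column heights now [5 7 7 7 2 4 0], max=7
Drop 6: S rot1 at col 4 lands with bottom-row=4; cleared 0 line(s) (total 0); column heights now [5 7 7 7 7 6 0], max=7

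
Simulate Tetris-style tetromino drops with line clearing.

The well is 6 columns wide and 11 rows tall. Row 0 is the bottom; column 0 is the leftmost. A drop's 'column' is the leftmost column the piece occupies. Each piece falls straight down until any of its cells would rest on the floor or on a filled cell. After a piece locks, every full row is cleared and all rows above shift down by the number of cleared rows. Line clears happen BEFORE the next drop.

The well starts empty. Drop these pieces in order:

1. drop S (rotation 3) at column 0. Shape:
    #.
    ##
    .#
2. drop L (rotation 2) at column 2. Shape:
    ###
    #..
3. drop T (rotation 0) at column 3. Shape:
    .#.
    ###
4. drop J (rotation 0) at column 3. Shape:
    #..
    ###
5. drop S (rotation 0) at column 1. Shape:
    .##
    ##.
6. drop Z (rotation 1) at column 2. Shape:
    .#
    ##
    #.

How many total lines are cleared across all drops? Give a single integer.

Answer: 0

Derivation:
Drop 1: S rot3 at col 0 lands with bottom-row=0; cleared 0 line(s) (total 0); column heights now [3 2 0 0 0 0], max=3
Drop 2: L rot2 at col 2 lands with bottom-row=0; cleared 0 line(s) (total 0); column heights now [3 2 2 2 2 0], max=3
Drop 3: T rot0 at col 3 lands with bottom-row=2; cleared 0 line(s) (total 0); column heights now [3 2 2 3 4 3], max=4
Drop 4: J rot0 at col 3 lands with bottom-row=4; cleared 0 line(s) (total 0); column heights now [3 2 2 6 5 5], max=6
Drop 5: S rot0 at col 1 lands with bottom-row=5; cleared 0 line(s) (total 0); column heights now [3 6 7 7 5 5], max=7
Drop 6: Z rot1 at col 2 lands with bottom-row=7; cleared 0 line(s) (total 0); column heights now [3 6 9 10 5 5], max=10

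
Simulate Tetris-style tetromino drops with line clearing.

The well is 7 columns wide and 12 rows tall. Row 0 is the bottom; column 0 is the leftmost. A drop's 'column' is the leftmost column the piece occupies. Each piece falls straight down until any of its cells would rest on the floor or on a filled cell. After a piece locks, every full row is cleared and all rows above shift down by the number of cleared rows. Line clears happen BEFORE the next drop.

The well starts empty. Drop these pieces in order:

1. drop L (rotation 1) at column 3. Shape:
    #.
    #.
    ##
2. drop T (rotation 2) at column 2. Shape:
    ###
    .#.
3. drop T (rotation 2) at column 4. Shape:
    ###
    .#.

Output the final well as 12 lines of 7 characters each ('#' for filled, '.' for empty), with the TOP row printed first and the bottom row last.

Drop 1: L rot1 at col 3 lands with bottom-row=0; cleared 0 line(s) (total 0); column heights now [0 0 0 3 1 0 0], max=3
Drop 2: T rot2 at col 2 lands with bottom-row=3; cleared 0 line(s) (total 0); column heights now [0 0 5 5 5 0 0], max=5
Drop 3: T rot2 at col 4 lands with bottom-row=4; cleared 0 line(s) (total 0); column heights now [0 0 5 5 6 6 6], max=6

Answer: .......
.......
.......
.......
.......
.......
....###
..####.
...#...
...#...
...#...
...##..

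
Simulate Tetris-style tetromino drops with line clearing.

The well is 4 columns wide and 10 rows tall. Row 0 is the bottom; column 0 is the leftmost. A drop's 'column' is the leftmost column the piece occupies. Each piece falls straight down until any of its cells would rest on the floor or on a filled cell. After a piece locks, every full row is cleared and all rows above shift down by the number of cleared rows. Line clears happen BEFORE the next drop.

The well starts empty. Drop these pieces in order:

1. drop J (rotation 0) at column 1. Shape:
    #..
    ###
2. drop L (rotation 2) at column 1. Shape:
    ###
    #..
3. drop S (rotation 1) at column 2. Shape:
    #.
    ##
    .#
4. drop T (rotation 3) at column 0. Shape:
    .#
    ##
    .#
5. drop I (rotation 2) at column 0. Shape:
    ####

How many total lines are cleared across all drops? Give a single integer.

Drop 1: J rot0 at col 1 lands with bottom-row=0; cleared 0 line(s) (total 0); column heights now [0 2 1 1], max=2
Drop 2: L rot2 at col 1 lands with bottom-row=2; cleared 0 line(s) (total 0); column heights now [0 4 4 4], max=4
Drop 3: S rot1 at col 2 lands with bottom-row=4; cleared 0 line(s) (total 0); column heights now [0 4 7 6], max=7
Drop 4: T rot3 at col 0 lands with bottom-row=4; cleared 1 line(s) (total 1); column heights now [0 6 6 5], max=6
Drop 5: I rot2 at col 0 lands with bottom-row=6; cleared 1 line(s) (total 2); column heights now [0 6 6 5], max=6

Answer: 2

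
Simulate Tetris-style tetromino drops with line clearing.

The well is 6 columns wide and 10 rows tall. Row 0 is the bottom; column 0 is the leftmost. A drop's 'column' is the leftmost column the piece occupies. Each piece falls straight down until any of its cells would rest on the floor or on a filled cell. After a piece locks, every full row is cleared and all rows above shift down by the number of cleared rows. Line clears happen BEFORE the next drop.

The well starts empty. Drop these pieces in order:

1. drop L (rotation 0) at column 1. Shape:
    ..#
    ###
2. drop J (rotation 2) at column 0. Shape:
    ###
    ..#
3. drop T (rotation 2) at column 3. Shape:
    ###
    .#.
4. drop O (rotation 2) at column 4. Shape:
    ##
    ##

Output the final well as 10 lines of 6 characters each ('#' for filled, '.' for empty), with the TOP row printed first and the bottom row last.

Answer: ......
......
......
......
......
......
....##
....##
..###.
.###..

Derivation:
Drop 1: L rot0 at col 1 lands with bottom-row=0; cleared 0 line(s) (total 0); column heights now [0 1 1 2 0 0], max=2
Drop 2: J rot2 at col 0 lands with bottom-row=1; cleared 0 line(s) (total 0); column heights now [3 3 3 2 0 0], max=3
Drop 3: T rot2 at col 3 lands with bottom-row=1; cleared 1 line(s) (total 1); column heights now [0 1 2 2 2 0], max=2
Drop 4: O rot2 at col 4 lands with bottom-row=2; cleared 0 line(s) (total 1); column heights now [0 1 2 2 4 4], max=4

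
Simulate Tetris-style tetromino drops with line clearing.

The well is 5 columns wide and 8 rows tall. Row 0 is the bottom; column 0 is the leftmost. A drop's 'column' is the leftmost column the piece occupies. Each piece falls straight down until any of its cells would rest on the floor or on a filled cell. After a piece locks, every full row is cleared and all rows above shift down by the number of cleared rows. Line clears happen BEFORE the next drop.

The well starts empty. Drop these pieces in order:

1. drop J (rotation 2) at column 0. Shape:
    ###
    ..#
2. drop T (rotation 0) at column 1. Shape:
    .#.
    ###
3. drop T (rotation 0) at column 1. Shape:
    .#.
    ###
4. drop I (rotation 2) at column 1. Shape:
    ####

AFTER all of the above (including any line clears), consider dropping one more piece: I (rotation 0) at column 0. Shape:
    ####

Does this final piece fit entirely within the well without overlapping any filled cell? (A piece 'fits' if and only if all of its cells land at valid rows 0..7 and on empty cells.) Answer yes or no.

Answer: yes

Derivation:
Drop 1: J rot2 at col 0 lands with bottom-row=0; cleared 0 line(s) (total 0); column heights now [2 2 2 0 0], max=2
Drop 2: T rot0 at col 1 lands with bottom-row=2; cleared 0 line(s) (total 0); column heights now [2 3 4 3 0], max=4
Drop 3: T rot0 at col 1 lands with bottom-row=4; cleared 0 line(s) (total 0); column heights now [2 5 6 5 0], max=6
Drop 4: I rot2 at col 1 lands with bottom-row=6; cleared 0 line(s) (total 0); column heights now [2 7 7 7 7], max=7
Test piece I rot0 at col 0 (width 4): heights before test = [2 7 7 7 7]; fits = True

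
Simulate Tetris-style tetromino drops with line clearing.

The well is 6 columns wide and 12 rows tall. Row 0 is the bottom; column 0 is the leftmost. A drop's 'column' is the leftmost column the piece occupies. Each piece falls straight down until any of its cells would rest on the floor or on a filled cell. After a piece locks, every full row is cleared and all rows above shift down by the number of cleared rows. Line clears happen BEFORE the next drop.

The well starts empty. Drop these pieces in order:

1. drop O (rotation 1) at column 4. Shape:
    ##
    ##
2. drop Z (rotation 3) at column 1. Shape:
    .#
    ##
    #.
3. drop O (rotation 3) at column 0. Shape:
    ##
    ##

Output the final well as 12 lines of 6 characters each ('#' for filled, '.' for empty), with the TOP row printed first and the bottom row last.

Drop 1: O rot1 at col 4 lands with bottom-row=0; cleared 0 line(s) (total 0); column heights now [0 0 0 0 2 2], max=2
Drop 2: Z rot3 at col 1 lands with bottom-row=0; cleared 0 line(s) (total 0); column heights now [0 2 3 0 2 2], max=3
Drop 3: O rot3 at col 0 lands with bottom-row=2; cleared 0 line(s) (total 0); column heights now [4 4 3 0 2 2], max=4

Answer: ......
......
......
......
......
......
......
......
##....
###...
.##.##
.#..##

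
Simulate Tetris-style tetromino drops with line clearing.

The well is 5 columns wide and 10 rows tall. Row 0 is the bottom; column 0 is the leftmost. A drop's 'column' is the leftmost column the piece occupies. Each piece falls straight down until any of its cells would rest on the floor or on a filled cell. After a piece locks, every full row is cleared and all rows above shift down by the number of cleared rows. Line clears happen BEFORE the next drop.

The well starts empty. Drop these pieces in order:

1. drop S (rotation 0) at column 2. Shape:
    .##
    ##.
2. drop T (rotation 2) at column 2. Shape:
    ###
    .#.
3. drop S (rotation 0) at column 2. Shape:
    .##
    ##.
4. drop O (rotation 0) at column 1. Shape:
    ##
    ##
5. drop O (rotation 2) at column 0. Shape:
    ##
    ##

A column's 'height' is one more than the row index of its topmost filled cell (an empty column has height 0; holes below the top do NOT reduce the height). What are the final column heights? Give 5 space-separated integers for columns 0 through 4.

Drop 1: S rot0 at col 2 lands with bottom-row=0; cleared 0 line(s) (total 0); column heights now [0 0 1 2 2], max=2
Drop 2: T rot2 at col 2 lands with bottom-row=2; cleared 0 line(s) (total 0); column heights now [0 0 4 4 4], max=4
Drop 3: S rot0 at col 2 lands with bottom-row=4; cleared 0 line(s) (total 0); column heights now [0 0 5 6 6], max=6
Drop 4: O rot0 at col 1 lands with bottom-row=5; cleared 0 line(s) (total 0); column heights now [0 7 7 6 6], max=7
Drop 5: O rot2 at col 0 lands with bottom-row=7; cleared 0 line(s) (total 0); column heights now [9 9 7 6 6], max=9

Answer: 9 9 7 6 6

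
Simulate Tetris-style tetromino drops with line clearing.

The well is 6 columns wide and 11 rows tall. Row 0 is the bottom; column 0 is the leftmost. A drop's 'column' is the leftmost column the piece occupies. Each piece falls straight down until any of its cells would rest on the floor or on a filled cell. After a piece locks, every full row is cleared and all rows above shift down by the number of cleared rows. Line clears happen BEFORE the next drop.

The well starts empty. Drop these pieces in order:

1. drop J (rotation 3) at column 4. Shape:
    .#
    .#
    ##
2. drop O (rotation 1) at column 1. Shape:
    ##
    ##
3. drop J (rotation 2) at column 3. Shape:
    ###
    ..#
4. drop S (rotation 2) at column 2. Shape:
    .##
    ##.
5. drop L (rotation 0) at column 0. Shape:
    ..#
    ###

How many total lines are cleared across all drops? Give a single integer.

Drop 1: J rot3 at col 4 lands with bottom-row=0; cleared 0 line(s) (total 0); column heights now [0 0 0 0 1 3], max=3
Drop 2: O rot1 at col 1 lands with bottom-row=0; cleared 0 line(s) (total 0); column heights now [0 2 2 0 1 3], max=3
Drop 3: J rot2 at col 3 lands with bottom-row=3; cleared 0 line(s) (total 0); column heights now [0 2 2 5 5 5], max=5
Drop 4: S rot2 at col 2 lands with bottom-row=5; cleared 0 line(s) (total 0); column heights now [0 2 6 7 7 5], max=7
Drop 5: L rot0 at col 0 lands with bottom-row=6; cleared 0 line(s) (total 0); column heights now [7 7 8 7 7 5], max=8

Answer: 0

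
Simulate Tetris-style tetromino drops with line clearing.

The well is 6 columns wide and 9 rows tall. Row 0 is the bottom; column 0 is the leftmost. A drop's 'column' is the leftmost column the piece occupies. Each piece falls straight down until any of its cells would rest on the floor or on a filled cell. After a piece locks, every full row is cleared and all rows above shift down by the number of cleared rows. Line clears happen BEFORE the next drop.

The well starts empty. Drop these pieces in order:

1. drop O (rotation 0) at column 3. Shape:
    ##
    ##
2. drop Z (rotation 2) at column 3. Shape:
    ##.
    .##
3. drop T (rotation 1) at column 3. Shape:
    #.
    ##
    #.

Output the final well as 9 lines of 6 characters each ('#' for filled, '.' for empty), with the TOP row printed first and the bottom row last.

Drop 1: O rot0 at col 3 lands with bottom-row=0; cleared 0 line(s) (total 0); column heights now [0 0 0 2 2 0], max=2
Drop 2: Z rot2 at col 3 lands with bottom-row=2; cleared 0 line(s) (total 0); column heights now [0 0 0 4 4 3], max=4
Drop 3: T rot1 at col 3 lands with bottom-row=4; cleared 0 line(s) (total 0); column heights now [0 0 0 7 6 3], max=7

Answer: ......
......
...#..
...##.
...#..
...##.
....##
...##.
...##.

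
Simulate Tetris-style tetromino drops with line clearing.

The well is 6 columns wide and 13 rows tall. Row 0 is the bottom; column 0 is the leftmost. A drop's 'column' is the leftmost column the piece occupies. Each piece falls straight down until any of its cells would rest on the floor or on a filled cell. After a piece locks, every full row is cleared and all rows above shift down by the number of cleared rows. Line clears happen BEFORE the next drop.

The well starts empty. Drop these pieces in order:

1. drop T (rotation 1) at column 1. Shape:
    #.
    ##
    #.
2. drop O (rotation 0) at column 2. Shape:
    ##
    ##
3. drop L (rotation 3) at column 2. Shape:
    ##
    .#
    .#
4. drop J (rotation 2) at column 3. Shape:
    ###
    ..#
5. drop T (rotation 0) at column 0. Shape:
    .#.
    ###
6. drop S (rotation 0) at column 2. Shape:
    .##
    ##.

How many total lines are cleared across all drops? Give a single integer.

Answer: 1

Derivation:
Drop 1: T rot1 at col 1 lands with bottom-row=0; cleared 0 line(s) (total 0); column heights now [0 3 2 0 0 0], max=3
Drop 2: O rot0 at col 2 lands with bottom-row=2; cleared 0 line(s) (total 0); column heights now [0 3 4 4 0 0], max=4
Drop 3: L rot3 at col 2 lands with bottom-row=4; cleared 0 line(s) (total 0); column heights now [0 3 7 7 0 0], max=7
Drop 4: J rot2 at col 3 lands with bottom-row=6; cleared 0 line(s) (total 0); column heights now [0 3 7 8 8 8], max=8
Drop 5: T rot0 at col 0 lands with bottom-row=7; cleared 1 line(s) (total 1); column heights now [0 8 7 7 0 7], max=8
Drop 6: S rot0 at col 2 lands with bottom-row=7; cleared 0 line(s) (total 1); column heights now [0 8 8 9 9 7], max=9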